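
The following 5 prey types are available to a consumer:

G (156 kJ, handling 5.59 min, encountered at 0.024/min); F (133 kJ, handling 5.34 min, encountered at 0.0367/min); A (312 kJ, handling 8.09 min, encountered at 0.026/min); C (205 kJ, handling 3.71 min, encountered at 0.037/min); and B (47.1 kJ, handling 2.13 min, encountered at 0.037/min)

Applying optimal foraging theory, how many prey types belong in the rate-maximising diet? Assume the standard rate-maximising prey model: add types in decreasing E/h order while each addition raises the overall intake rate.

Rank by E/h (kJ/min): C 55.3, A 38.6, G 27.9, F 24.9, B 22.1. Include each in turn until the next type's E/h falls below the running intake rate.
Rate on top 1: 6.669. A: 38.6 > 6.669 → include.
Rate on top 2: 11.65. G: 27.9 > 11.65 → include.
Rate on top 3: 13.12. F: 24.9 > 13.12 → include.
Rate on top 4: 14.5. B: 22.1 > 14.5 → include.
Optimal diet: C, A, G, F, B — 5 of 5 types.

5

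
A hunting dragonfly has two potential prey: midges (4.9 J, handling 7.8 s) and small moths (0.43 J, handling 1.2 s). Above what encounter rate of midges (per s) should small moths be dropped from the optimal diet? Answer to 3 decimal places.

At the threshold, the rate on midges alone equals the profitability of small moths: λ·4.9/(1 + λ·7.8) = 0.43/1.2 = 0.3583.
Rearranging, λ(4.9 − 0.3583×7.8) = 0.3583, so λ = 0.3583/2.105 = 0.1702 per s.

0.170 per s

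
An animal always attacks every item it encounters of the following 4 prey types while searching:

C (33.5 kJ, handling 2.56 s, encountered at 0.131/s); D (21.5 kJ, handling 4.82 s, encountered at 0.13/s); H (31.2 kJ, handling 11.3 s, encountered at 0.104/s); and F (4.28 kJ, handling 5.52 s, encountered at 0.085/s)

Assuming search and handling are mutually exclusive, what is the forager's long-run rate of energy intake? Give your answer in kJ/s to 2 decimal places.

2.99 kJ/s

Energy encountered per unit search time: 0.131×33.5 + 0.13×21.5 + 0.104×31.2 + 0.085×4.28 = 10.79 kJ/s.
Handling time per unit search time: 0.131×2.56 + 0.13×4.82 + 0.104×11.3 + 0.085×5.52 = 2.606.
Rate = 10.79/(1 + 2.606) = 2.993 kJ/s.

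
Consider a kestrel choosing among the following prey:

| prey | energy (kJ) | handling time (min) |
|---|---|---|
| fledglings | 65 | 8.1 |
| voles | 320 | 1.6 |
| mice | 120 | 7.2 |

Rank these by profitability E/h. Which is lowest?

In descending order of E/h:
voles: 320/1.6 = 200 kJ/min
mice: 120/7.2 = 16.7 kJ/min
fledglings: 65/8.1 = 8.02 kJ/min

fledglings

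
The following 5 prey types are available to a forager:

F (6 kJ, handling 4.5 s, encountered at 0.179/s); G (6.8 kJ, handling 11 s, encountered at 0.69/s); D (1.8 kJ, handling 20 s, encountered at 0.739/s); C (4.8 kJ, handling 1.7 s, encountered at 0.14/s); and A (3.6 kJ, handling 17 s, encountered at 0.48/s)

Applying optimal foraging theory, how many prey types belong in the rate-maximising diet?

Rank by E/h (kJ/s): C 2.82, F 1.33, G 0.618, A 0.212, D 0.09. Include each in turn until the next type's E/h falls below the running intake rate.
Rate on top 1: 0.5428. F: 1.33 > 0.5428 → include.
Rate on top 2: 0.8544. G: 0.618 < 0.8544 → exclude; stop.
Optimal diet: C, F — 2 of 5 types.

2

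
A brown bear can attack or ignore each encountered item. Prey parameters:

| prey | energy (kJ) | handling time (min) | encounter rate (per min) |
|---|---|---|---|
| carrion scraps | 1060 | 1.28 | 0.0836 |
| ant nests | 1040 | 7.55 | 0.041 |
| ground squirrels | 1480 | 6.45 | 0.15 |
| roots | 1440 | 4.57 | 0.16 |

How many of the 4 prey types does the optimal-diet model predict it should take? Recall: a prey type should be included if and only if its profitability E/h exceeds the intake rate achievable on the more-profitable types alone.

3

E/h in descending order: carrion scraps 828, roots 315, ground squirrels 229, ant nests 138 kJ/min. The optimal diet is the largest prefix of this list for which every included type satisfies E_i/h_i > R on the types above it.
Rate on top 1: 80.05. roots: 315 > 80.05 → include.
Rate on top 2: 173.5. ground squirrels: 229 > 173.5 → include.
Rate on top 3: 192.8. ant nests: 138 < 192.8 → exclude; stop.
Optimal diet: carrion scraps, roots, ground squirrels — 3 of 4 types.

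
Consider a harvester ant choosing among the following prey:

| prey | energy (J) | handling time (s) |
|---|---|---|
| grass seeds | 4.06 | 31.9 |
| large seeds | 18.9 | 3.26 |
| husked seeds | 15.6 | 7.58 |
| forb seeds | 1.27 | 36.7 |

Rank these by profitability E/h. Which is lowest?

Profitability E/h (J/s): grass seeds = 4.06/31.9 = 0.127, large seeds = 18.9/3.26 = 5.8, husked seeds = 15.6/7.58 = 2.06, forb seeds = 1.27/36.7 = 0.0346.
Ranked: large seeds > husked seeds > grass seeds > forb seeds.

forb seeds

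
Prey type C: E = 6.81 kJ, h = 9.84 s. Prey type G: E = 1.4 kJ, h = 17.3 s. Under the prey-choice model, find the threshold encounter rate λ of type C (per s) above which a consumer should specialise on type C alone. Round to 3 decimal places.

The zero-one rule: include type G iff E₂/h₂ > λE₁/(1+λh₁). Equality gives the switch point.
λE₁h₂ = E₂ + λE₂h₁ ⇒ λ = E₂/(E₁h₂ − E₂h₁) = 1.4/(117.8 − 13.78) = 0.01346 per s.

0.013 per s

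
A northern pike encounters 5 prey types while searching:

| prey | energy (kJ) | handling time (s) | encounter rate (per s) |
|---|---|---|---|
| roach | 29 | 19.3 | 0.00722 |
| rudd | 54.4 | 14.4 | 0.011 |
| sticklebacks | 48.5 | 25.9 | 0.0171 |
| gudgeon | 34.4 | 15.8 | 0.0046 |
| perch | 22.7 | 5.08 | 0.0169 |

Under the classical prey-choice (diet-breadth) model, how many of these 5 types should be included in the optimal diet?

5

Profitabilities (E/h, kJ/s): perch 4.47, rudd 3.78, gudgeon 2.18, sticklebacks 1.87, roach 1.5. Add prey in this order while the next type's profitability exceeds the intake rate on those already taken.
Rate on top 1: 0.3533. rudd: 3.78 > 0.3533 → include.
Rate on top 2: 0.7893. gudgeon: 2.18 > 0.7893 → include.
Rate on top 3: 0.8659. sticklebacks: 1.87 > 0.8659 → include.
Rate on top 4: 1.119. roach: 1.5 > 1.119 → include.
Optimal diet: perch, rudd, gudgeon, sticklebacks, roach — 5 of 5 types.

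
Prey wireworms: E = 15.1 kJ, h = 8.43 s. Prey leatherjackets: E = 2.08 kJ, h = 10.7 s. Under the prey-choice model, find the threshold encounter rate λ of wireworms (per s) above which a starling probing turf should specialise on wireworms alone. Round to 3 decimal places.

The zero-one rule: include leatherjackets iff E₂/h₂ > λE₁/(1+λh₁). Equality gives the switch point.
λE₁h₂ = E₂ + λE₂h₁ ⇒ λ = E₂/(E₁h₂ − E₂h₁) = 2.08/(161.6 − 17.53) = 0.01444 per s.

0.014 per s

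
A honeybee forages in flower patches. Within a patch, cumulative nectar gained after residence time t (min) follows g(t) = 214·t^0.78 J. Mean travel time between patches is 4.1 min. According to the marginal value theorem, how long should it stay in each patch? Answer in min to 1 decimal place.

14.5 min

Maximise g(t)/(T+t): set derivative to zero → g'(t)(T+t) = g(t).
g'(t) = 0.78·214·t^-0.22. Setting 0.78·214·t^-0.22 = 214·t^0.78/(4.1+t) gives 0.78(4.1+t) = t, so 0.22·t = 0.78×4.1.
t* = 0.78×4.1/0.22 = 14.54 min.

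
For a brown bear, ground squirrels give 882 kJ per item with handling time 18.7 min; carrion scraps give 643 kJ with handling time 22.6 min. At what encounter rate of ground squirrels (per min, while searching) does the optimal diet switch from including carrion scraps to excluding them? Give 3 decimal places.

At the threshold, the rate on ground squirrels alone equals the profitability of carrion scraps: λ·882/(1 + λ·18.7) = 643/22.6 = 28.45.
Rearranging, λ(882 − 28.45×18.7) = 28.45, so λ = 28.45/350 = 0.0813 per min.

0.081 per min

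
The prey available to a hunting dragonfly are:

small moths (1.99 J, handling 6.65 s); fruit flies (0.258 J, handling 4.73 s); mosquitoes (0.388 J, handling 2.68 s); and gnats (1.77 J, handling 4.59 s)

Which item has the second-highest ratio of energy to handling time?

small moths

Profitability E/h (J/s): small moths = 1.99/6.65 = 0.299, fruit flies = 0.258/4.73 = 0.0545, mosquitoes = 0.388/2.68 = 0.145, gnats = 1.77/4.59 = 0.386.
Ranked: gnats > small moths > mosquitoes > fruit flies.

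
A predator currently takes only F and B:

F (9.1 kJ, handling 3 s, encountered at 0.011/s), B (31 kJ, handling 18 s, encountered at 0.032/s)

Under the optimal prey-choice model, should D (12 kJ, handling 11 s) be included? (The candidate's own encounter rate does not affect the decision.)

Yes

On F and B alone, R = ΣλE/(1+Σλh) = 1.092/1.609 = 0.6787 kJ/s.
D: E/h = 12/11 = 1.091 kJ/s.
Since 1.091 > R, including D increases the long-run rate.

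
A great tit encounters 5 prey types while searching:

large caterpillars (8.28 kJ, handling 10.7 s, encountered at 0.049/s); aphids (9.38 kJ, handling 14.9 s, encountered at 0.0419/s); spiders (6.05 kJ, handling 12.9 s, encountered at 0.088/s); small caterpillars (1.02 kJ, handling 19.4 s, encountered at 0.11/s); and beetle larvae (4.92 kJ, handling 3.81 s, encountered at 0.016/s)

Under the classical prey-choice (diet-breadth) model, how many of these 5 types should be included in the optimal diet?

Rank by E/h (kJ/s): beetle larvae 1.29, large caterpillars 0.774, aphids 0.63, spiders 0.469, small caterpillars 0.0526. Include each in turn until the next type's E/h falls below the running intake rate.
Rate on top 1: 0.0742. large caterpillars: 0.774 > 0.0742 → include.
Rate on top 2: 0.3056. aphids: 0.63 > 0.3056 → include.
Rate on top 3: 0.3971. spiders: 0.469 > 0.3971 → include.
Rate on top 4: 0.4215. small caterpillars: 0.0526 < 0.4215 → exclude; stop.
Optimal diet: beetle larvae, large caterpillars, aphids, spiders — 4 of 5 types.

4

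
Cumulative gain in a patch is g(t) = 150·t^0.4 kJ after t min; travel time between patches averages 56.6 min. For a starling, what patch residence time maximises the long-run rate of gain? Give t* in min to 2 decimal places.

37.73 min

Optimal t* satisfies g'(t*) = g(t*)/(T + t*).
g'(t) = 0.4·150·t^-0.6. Setting 0.4·150·t^-0.6 = 150·t^0.4/(56.6+t) gives 0.4(56.6+t) = t, so 0.60·t = 0.4×56.6.
t* = 0.4×56.6/0.60 = 37.73 min.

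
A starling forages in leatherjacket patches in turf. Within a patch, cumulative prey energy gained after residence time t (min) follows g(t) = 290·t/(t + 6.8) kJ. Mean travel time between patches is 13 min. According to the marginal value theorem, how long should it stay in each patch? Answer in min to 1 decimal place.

9.4 min

Optimal t* satisfies g'(t*) = g(t*)/(T + t*).
g'(t) = 290·6.8/(t + 6.8)². Setting 290·6.8/(t+6.8)² = 290t/[(t+6.8)(13+t)] gives 6.8(13+t) = t(t+6.8), so t² = 6.8×13 = 88.4.
t* = √88.4 = 9.402 min.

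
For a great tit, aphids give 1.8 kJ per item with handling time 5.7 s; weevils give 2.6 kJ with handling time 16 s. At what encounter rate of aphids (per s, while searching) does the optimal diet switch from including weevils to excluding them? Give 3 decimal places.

Drop weevils once their profitability E₂/h₂ falls below the rate achievable on aphids alone: E₂/h₂ = λE₁/(1 + λh₁).
Solve for λ: λE₁h₂ = E₂(1 + λh₁) → λ(E₁h₂ − E₂h₁) = E₂ → λ = E₂/(E₁h₂ − E₂h₁).
λ = 2.6/(1.8×16 − 2.6×5.7) = 2.6/13.98 = 0.186 per s.

0.186 per s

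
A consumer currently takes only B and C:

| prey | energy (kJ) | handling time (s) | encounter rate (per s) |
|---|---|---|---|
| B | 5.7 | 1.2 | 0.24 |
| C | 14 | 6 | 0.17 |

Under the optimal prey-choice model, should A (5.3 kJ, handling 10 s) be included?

Intake rate on the current diet: R = (0.24×5.7 + 0.17×14) / (1 + 0.24×1.2 + 0.17×6) = 3.748/2.308 = 1.624 kJ/s.
Profitability of A: 5.3/10 = 0.53 kJ/s.
Since 0.53 < R, time spent handling A is better spent searching.

No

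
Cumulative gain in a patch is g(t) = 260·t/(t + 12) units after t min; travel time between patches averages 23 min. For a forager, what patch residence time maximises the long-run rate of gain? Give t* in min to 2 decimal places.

By the marginal value theorem, leave when the instantaneous gain rate g'(t) equals the habitat-wide average g(t)/(T + t).
g'(t) = 260·12/(t + 12)². Setting 260·12/(t+12)² = 260t/[(t+12)(23+t)] gives 12(23+t) = t(t+12), so t² = 12×23 = 276.
t* = √276 = 16.61 min.

16.61 min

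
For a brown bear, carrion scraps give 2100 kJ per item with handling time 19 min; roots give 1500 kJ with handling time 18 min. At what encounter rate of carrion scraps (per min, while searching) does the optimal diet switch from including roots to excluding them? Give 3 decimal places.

0.161 per min

Drop roots once their profitability E₂/h₂ falls below the rate achievable on carrion scraps alone: E₂/h₂ = λE₁/(1 + λh₁).
Solve for λ: λE₁h₂ = E₂(1 + λh₁) → λ(E₁h₂ − E₂h₁) = E₂ → λ = E₂/(E₁h₂ − E₂h₁).
λ = 1500/(2100×18 − 1500×19) = 1500/9300 = 0.1613 per min.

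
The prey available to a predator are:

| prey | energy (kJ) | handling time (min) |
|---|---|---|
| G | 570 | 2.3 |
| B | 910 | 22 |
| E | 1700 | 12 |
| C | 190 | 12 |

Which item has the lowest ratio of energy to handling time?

Profitability E/h (kJ/min): G = 570/2.3 = 248, B = 910/22 = 41.4, E = 1700/12 = 142, C = 190/12 = 15.8.
Ranked: G > E > B > C.

C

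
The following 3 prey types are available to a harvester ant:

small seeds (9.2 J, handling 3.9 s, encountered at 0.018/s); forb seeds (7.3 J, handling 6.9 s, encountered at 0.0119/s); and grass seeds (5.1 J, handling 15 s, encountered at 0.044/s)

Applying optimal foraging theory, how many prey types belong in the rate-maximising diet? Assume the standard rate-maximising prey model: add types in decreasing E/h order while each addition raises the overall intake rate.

3

Rank by E/h (J/s): small seeds 2.36, forb seeds 1.06, grass seeds 0.34. Include each in turn until the next type's E/h falls below the running intake rate.
Rate on top 1: 0.1547. forb seeds: 1.06 > 0.1547 → include.
Rate on top 2: 0.2191. grass seeds: 0.34 > 0.2191 → include.
Optimal diet: small seeds, forb seeds, grass seeds — 3 of 3 types.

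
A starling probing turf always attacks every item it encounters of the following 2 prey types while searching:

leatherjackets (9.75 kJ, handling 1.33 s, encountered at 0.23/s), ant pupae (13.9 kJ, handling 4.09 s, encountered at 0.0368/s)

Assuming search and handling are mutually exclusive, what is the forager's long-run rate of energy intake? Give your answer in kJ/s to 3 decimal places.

1.891 kJ/s

R = Σλ_iE_i / (1 + Σλ_ih_i)
Numerator: 0.23×9.75 + 0.0368×13.9 = 2.754
Denominator: 1 + 0.23×1.33 + 0.0368×4.09 = 1.456
R = 2.754/1.456 = 1.891 kJ/s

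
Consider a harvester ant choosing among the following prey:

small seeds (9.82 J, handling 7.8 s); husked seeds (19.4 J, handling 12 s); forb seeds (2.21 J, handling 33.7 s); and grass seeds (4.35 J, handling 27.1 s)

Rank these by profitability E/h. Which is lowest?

In descending order of E/h:
husked seeds: 19.4/12 = 1.62 J/s
small seeds: 9.82/7.8 = 1.26 J/s
grass seeds: 4.35/27.1 = 0.161 J/s
forb seeds: 2.21/33.7 = 0.0656 J/s

forb seeds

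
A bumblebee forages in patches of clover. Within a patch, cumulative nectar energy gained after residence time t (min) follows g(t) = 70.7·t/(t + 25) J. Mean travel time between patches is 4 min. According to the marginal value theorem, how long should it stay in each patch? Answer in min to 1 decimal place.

10.0 min

Maximise g(t)/(T+t): set derivative to zero → g'(t)(T+t) = g(t).
g'(t) = 70.7·25/(t + 25)². Setting 70.7·25/(t+25)² = 70.7t/[(t+25)(4+t)] gives 25(4+t) = t(t+25), so t² = 25×4 = 100.
t* = √100 = 10 min.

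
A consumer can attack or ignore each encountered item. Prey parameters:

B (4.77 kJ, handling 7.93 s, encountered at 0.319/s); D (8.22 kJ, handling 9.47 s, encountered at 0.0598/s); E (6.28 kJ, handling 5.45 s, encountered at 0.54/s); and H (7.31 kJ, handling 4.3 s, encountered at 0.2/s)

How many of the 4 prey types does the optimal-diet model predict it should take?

2

Profitabilities (E/h, kJ/s): H 1.7, E 1.15, D 0.868, B 0.602. Add prey in this order while the next type's profitability exceeds the intake rate on those already taken.
Rate on top 1: 0.786. E: 1.15 > 0.786 → include.
Rate on top 2: 1.01. D: 0.868 < 1.01 → exclude; stop.
Optimal diet: H, E — 2 of 4 types.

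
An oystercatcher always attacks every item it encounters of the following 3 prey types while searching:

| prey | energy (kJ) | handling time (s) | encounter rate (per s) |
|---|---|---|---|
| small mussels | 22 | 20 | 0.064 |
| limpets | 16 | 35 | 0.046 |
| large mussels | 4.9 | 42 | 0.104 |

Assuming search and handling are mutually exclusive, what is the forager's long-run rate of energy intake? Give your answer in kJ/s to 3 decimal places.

R = Σλ_iE_i / (1 + Σλ_ih_i)
Numerator: 0.064×22 + 0.046×16 + 0.104×4.9 = 2.654
Denominator: 1 + 0.064×20 + 0.046×35 + 0.104×42 = 8.258
R = 2.654/8.258 = 0.3213 kJ/s

0.321 kJ/s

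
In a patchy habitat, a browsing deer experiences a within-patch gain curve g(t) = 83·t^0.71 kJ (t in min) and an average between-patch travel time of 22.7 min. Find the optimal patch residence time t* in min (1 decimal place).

55.6 min

Optimal t* satisfies g'(t*) = g(t*)/(T + t*).
g'(t) = 0.71·83·t^-0.29. Setting 0.71·83·t^-0.29 = 83·t^0.71/(22.7+t) gives 0.71(22.7+t) = t, so 0.29·t = 0.71×22.7.
t* = 0.71×22.7/0.29 = 55.58 min.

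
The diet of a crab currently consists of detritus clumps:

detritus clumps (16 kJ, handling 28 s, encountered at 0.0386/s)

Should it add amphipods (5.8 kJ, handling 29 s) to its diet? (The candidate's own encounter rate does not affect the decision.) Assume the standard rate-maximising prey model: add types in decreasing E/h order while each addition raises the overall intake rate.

No

Current rate: (0.0386×16)/(1 + 0.0386×28) = 0.2968 kJ/s.
Profitability of amphipods: 5.8/29 = 0.2 kJ/s.
Since 0.2 < R, time spent handling amphipods is better spent searching.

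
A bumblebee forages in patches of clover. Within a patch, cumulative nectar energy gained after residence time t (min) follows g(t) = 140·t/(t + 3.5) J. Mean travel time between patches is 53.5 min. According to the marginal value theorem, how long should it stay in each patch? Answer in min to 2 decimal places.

By the marginal value theorem, leave when the instantaneous gain rate g'(t) equals the habitat-wide average g(t)/(T + t).
g'(t) = 140·3.5/(t + 3.5)². Setting 140·3.5/(t+3.5)² = 140t/[(t+3.5)(53.5+t)] gives 3.5(53.5+t) = t(t+3.5), so t² = 3.5×53.5 = 187.2.
t* = √187.2 = 13.68 min.

13.68 min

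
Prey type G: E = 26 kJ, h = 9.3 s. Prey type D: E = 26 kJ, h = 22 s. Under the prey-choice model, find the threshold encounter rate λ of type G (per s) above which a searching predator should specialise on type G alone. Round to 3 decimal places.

At the threshold, the rate on type G alone equals the profitability of type D: λ·26/(1 + λ·9.3) = 26/22 = 1.182.
Rearranging, λ(26 − 1.182×9.3) = 1.182, so λ = 1.182/15.01 = 0.07874 per s.

0.079 per s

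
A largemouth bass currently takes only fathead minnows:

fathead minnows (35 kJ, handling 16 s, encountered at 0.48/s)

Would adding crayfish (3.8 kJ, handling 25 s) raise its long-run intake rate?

No

On fathead minnows alone, R = ΣλE/(1+Σλh) = 16.8/8.68 = 1.935 kJ/s.
crayfish: E/h = 3.8/25 = 0.152 kJ/s.
0.152 < 1.935, so adding crayfish would lower the average — exclude it.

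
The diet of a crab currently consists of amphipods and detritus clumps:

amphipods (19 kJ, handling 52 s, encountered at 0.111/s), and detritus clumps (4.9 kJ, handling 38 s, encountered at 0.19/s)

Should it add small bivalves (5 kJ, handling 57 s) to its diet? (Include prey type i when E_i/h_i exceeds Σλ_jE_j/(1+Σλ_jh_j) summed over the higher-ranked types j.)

On amphipods and detritus clumps alone, R = ΣλE/(1+Σλh) = 3.04/13.99 = 0.2173 kJ/s.
Profitability of small bivalves: 5/57 = 0.08772 kJ/s.
0.08772 < 0.2173, so adding small bivalves would lower the average — exclude it.

No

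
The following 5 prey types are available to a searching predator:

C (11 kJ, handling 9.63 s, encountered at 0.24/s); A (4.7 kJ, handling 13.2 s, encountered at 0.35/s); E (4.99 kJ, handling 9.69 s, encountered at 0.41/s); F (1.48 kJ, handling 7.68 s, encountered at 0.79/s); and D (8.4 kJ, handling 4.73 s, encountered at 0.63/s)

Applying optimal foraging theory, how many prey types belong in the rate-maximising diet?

Rank by E/h (kJ/s): D 1.78, C 1.14, E 0.515, A 0.356, F 0.193. Include each in turn until the next type's E/h falls below the running intake rate.
Rate on top 1: 1.33. C: 1.14 < 1.33 → exclude; stop.
Optimal diet: D — 1 of 5 types.

1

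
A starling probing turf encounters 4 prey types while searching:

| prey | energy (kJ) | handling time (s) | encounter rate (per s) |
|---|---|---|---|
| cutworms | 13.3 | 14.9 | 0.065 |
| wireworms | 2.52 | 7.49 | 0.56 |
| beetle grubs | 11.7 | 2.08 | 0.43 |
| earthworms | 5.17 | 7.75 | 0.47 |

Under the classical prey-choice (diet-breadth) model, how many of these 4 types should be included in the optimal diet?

1

Rank by E/h (kJ/s): beetle grubs 5.62, cutworms 0.893, earthworms 0.667, wireworms 0.336. Include each in turn until the next type's E/h falls below the running intake rate.
Rate on top 1: 2.656. cutworms: 0.893 < 2.656 → exclude; stop.
Optimal diet: beetle grubs — 1 of 4 types.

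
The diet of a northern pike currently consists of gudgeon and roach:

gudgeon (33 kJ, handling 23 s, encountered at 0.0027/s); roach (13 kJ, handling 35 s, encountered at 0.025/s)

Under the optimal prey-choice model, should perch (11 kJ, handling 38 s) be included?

Yes

On gudgeon and roach alone, R = ΣλE/(1+Σλh) = 0.4141/1.937 = 0.2138 kJ/s.
perch: E/h = 11/38 = 0.2895 kJ/s.
Since 0.2895 > R, including perch increases the long-run rate.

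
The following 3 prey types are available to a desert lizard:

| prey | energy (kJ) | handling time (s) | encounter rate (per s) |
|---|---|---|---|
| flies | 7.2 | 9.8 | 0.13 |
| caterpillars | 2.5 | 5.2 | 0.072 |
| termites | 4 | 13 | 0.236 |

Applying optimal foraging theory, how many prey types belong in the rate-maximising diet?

2

Profitabilities (E/h, kJ/s): flies 0.735, caterpillars 0.481, termites 0.308. Add prey in this order while the next type's profitability exceeds the intake rate on those already taken.
Rate on top 1: 0.4116. caterpillars: 0.481 > 0.4116 → include.
Rate on top 2: 0.4214. termites: 0.308 < 0.4214 → exclude; stop.
Optimal diet: flies, caterpillars — 2 of 3 types.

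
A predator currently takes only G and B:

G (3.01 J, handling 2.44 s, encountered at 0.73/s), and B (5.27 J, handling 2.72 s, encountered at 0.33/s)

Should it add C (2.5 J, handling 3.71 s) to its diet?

No

Current rate: (0.73×3.01 + 0.33×5.27)/(1 + 0.73×2.44 + 0.33×2.72) = 1.07 J/s.
C: E/h = 2.5/3.71 = 0.6739 J/s.
0.6739 < 1.07, so adding C would lower the average — exclude it.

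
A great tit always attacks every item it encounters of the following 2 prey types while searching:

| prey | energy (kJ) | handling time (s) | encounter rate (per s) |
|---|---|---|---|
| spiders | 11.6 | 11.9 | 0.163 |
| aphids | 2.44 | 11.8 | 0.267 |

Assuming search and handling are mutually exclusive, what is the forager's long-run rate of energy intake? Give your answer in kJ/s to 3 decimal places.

Energy encountered per unit search time: 0.163×11.6 + 0.267×2.44 = 2.542 kJ/s.
Handling time per unit search time: 0.163×11.9 + 0.267×11.8 = 5.09.
Rate = 2.542/(1 + 5.09) = 0.4174 kJ/s.

0.417 kJ/s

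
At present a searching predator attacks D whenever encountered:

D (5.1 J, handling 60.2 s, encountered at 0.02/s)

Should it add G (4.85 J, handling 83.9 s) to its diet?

Current rate: (0.02×5.1)/(1 + 0.02×60.2) = 0.04628 J/s.
Profitability of G: 4.85/83.9 = 0.05781 J/s.
0.05781 > 0.04628, so adding G raises the average — include it.

Yes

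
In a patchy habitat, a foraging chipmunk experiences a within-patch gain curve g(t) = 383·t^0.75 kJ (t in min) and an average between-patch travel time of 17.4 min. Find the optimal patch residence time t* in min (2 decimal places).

Maximise g(t)/(T+t): set derivative to zero → g'(t)(T+t) = g(t).
g'(t) = 0.75·383·t^-0.25. Setting 0.75·383·t^-0.25 = 383·t^0.75/(17.4+t) gives 0.75(17.4+t) = t, so 0.25·t = 0.75×17.4.
t* = 0.75×17.4/0.25 = 52.2 min.

52.20 min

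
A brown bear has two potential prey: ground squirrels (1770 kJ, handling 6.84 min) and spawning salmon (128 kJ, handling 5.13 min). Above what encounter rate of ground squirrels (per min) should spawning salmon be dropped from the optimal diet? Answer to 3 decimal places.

0.016 per min

The zero-one rule: include spawning salmon iff E₂/h₂ > λE₁/(1+λh₁). Equality gives the switch point.
λE₁h₂ = E₂ + λE₂h₁ ⇒ λ = E₂/(E₁h₂ − E₂h₁) = 128/(9080 − 875.5) = 0.0156 per min.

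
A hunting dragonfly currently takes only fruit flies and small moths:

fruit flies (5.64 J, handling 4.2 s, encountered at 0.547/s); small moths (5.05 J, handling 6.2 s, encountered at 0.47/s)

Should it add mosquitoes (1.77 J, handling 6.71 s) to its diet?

On fruit flies and small moths alone, R = ΣλE/(1+Σλh) = 5.459/6.211 = 0.8788 J/s.
Profitability of mosquitoes: 1.77/6.71 = 0.2638 J/s.
0.2638 < 0.8788, so adding mosquitoes would lower the average — exclude it.

No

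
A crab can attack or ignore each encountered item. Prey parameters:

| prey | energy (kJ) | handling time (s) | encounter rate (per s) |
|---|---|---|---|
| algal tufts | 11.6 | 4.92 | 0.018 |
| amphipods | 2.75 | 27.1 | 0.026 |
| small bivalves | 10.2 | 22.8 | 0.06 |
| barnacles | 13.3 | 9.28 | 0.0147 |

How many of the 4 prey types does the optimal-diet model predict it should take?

Rank by E/h (kJ/s): algal tufts 2.36, barnacles 1.43, small bivalves 0.447, amphipods 0.101. Include each in turn until the next type's E/h falls below the running intake rate.
Rate on top 1: 0.1918. barnacles: 1.43 > 0.1918 → include.
Rate on top 2: 0.3301. small bivalves: 0.447 > 0.3301 → include.
Rate on top 3: 0.3919. amphipods: 0.101 < 0.3919 → exclude; stop.
Optimal diet: algal tufts, barnacles, small bivalves — 3 of 4 types.

3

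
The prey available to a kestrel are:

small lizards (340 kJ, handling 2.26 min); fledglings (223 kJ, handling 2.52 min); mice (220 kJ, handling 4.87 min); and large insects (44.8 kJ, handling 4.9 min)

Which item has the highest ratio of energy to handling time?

Profitability E/h (kJ/min): small lizards = 340/2.26 = 150, fledglings = 223/2.52 = 88.5, mice = 220/4.87 = 45.2, large insects = 44.8/4.9 = 9.14.
Ranked: small lizards > fledglings > mice > large insects.

small lizards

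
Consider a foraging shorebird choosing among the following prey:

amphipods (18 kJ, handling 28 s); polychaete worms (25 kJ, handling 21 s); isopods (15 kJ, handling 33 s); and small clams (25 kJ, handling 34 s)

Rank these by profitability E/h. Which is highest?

polychaete worms

In descending order of E/h:
polychaete worms: 25/21 = 1.19 kJ/s
small clams: 25/34 = 0.735 kJ/s
amphipods: 18/28 = 0.643 kJ/s
isopods: 15/33 = 0.455 kJ/s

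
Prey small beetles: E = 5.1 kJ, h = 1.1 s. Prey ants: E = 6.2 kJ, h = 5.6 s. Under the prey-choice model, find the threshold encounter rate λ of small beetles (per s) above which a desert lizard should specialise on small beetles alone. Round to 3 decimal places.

0.285 per s

Drop ants once their profitability E₂/h₂ falls below the rate achievable on small beetles alone: E₂/h₂ = λE₁/(1 + λh₁).
Solve for λ: λE₁h₂ = E₂(1 + λh₁) → λ(E₁h₂ − E₂h₁) = E₂ → λ = E₂/(E₁h₂ − E₂h₁).
λ = 6.2/(5.1×5.6 − 6.2×1.1) = 6.2/21.74 = 0.2852 per s.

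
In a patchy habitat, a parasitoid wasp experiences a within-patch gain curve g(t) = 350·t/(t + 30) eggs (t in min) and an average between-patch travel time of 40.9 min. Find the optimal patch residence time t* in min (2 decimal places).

35.03 min

Optimal t* satisfies g'(t*) = g(t*)/(T + t*).
g'(t) = 350·30/(t + 30)². Setting 350·30/(t+30)² = 350t/[(t+30)(40.9+t)] gives 30(40.9+t) = t(t+30), so t² = 30×40.9 = 1227.
t* = √1227 = 35.03 min.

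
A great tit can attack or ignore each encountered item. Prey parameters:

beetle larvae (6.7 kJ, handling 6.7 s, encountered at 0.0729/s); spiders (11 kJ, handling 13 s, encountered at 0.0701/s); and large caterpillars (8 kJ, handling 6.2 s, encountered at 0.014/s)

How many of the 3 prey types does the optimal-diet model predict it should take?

Rank by E/h (kJ/s): large caterpillars 1.29, beetle larvae 1, spiders 0.846. Include each in turn until the next type's E/h falls below the running intake rate.
Rate on top 1: 0.1031. beetle larvae: 1 > 0.1031 → include.
Rate on top 2: 0.3812. spiders: 0.846 > 0.3812 → include.
Optimal diet: large caterpillars, beetle larvae, spiders — 3 of 3 types.

3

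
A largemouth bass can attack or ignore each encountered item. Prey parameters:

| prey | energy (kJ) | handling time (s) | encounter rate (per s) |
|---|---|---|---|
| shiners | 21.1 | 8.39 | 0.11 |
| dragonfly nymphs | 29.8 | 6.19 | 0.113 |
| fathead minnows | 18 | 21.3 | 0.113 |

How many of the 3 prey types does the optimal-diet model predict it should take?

Rank by E/h (kJ/s): dragonfly nymphs 4.81, shiners 2.51, fathead minnows 0.845. Include each in turn until the next type's E/h falls below the running intake rate.
Rate on top 1: 1.981. shiners: 2.51 > 1.981 → include.
Rate on top 2: 2.169. fathead minnows: 0.845 < 2.169 → exclude; stop.
Optimal diet: dragonfly nymphs, shiners — 2 of 3 types.

2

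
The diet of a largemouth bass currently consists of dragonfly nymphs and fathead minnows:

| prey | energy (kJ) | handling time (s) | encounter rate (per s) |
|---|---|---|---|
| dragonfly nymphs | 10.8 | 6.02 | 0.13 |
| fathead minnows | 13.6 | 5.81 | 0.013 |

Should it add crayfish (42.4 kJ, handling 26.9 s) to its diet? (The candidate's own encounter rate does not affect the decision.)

Intake rate on the current diet: R = (0.13×10.8 + 0.013×13.6) / (1 + 0.13×6.02 + 0.013×5.81) = 1.581/1.858 = 0.8507 kJ/s.
crayfish: E/h = 42.4/26.9 = 1.576 kJ/s.
1.576 > 0.8507, so adding crayfish raises the average — include it.

Yes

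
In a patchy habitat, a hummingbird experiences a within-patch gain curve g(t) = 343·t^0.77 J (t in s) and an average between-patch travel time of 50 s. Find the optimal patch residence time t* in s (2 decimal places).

Optimal t* satisfies g'(t*) = g(t*)/(T + t*).
g'(t) = 0.77·343·t^-0.23. Setting 0.77·343·t^-0.23 = 343·t^0.77/(50+t) gives 0.77(50+t) = t, so 0.23·t = 0.77×50.
t* = 0.77×50/0.23 = 167.4 s.

167.39 s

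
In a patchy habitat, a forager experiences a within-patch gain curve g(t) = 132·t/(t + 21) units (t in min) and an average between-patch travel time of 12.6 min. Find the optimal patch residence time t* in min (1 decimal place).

By the marginal value theorem, leave when the instantaneous gain rate g'(t) equals the habitat-wide average g(t)/(T + t).
g'(t) = 132·21/(t + 21)². Setting 132·21/(t+21)² = 132t/[(t+21)(12.6+t)] gives 21(12.6+t) = t(t+21), so t² = 21×12.6 = 264.6.
t* = √264.6 = 16.27 min.

16.3 min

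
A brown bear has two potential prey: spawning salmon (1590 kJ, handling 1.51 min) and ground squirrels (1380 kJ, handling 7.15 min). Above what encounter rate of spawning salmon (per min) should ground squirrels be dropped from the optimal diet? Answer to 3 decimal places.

Drop ground squirrels once their profitability E₂/h₂ falls below the rate achievable on spawning salmon alone: E₂/h₂ = λE₁/(1 + λh₁).
Solve for λ: λE₁h₂ = E₂(1 + λh₁) → λ(E₁h₂ − E₂h₁) = E₂ → λ = E₂/(E₁h₂ − E₂h₁).
λ = 1380/(1590×7.15 − 1380×1.51) = 1380/9285 = 0.1486 per min.

0.149 per min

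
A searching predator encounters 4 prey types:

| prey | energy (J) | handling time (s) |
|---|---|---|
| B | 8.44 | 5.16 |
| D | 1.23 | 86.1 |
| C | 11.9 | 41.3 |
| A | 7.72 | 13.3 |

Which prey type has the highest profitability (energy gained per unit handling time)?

In descending order of E/h:
B: 8.44/5.16 = 1.64 J/s
A: 7.72/13.3 = 0.58 J/s
C: 11.9/41.3 = 0.288 J/s
D: 1.23/86.1 = 0.0143 J/s

B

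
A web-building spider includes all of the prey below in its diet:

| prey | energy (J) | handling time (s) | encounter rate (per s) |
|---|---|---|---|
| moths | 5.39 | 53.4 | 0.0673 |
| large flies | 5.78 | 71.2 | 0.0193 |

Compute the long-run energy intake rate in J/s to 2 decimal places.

0.08 J/s

R = Σλ_iE_i / (1 + Σλ_ih_i)
Numerator: 0.0673×5.39 + 0.0193×5.78 = 0.4743
Denominator: 1 + 0.0673×53.4 + 0.0193×71.2 = 5.968
R = 0.4743/5.968 = 0.07947 J/s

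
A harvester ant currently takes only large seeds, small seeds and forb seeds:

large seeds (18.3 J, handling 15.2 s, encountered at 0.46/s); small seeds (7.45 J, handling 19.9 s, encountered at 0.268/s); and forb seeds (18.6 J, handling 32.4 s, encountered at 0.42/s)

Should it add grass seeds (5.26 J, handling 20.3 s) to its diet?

Current rate: (0.46×18.3 + 0.268×7.45 + 0.42×18.6)/(1 + 0.46×15.2 + 0.268×19.9 + 0.42×32.4) = 0.6767 J/s.
grass seeds: E/h = 5.26/20.3 = 0.2591 J/s.
Since 0.2591 < R, time spent handling grass seeds is better spent searching.

No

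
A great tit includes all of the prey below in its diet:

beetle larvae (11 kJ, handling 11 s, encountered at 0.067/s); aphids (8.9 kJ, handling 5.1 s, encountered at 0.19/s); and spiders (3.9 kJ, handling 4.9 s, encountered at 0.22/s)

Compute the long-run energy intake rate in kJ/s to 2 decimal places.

0.87 kJ/s

R = Σλ_iE_i / (1 + Σλ_ih_i)
Numerator: 0.067×11 + 0.19×8.9 + 0.22×3.9 = 3.286
Denominator: 1 + 0.067×11 + 0.19×5.1 + 0.22×4.9 = 3.784
R = 3.286/3.784 = 0.8684 kJ/s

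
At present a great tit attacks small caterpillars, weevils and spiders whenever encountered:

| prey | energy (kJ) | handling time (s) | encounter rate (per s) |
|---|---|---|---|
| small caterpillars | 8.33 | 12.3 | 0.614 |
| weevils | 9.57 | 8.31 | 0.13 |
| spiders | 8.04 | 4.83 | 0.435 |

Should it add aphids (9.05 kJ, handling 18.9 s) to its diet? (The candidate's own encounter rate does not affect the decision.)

Current rate: (0.614×8.33 + 0.13×9.57 + 0.435×8.04)/(1 + 0.614×12.3 + 0.13×8.31 + 0.435×4.83) = 0.84 kJ/s.
aphids: E/h = 9.05/18.9 = 0.4788 kJ/s.
Since 0.4788 < R, time spent handling aphids is better spent searching.

No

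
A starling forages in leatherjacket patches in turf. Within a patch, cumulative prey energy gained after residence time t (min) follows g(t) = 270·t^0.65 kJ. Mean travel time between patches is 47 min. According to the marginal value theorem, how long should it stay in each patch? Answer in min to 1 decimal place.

87.3 min

By the marginal value theorem, leave when the instantaneous gain rate g'(t) equals the habitat-wide average g(t)/(T + t).
g'(t) = 0.65·270·t^-0.35. Setting 0.65·270·t^-0.35 = 270·t^0.65/(47+t) gives 0.65(47+t) = t, so 0.35·t = 0.65×47.
t* = 0.65×47/0.35 = 87.29 min.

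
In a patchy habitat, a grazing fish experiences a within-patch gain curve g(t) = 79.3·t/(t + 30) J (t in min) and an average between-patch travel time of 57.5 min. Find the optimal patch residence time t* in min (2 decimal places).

41.53 min

Optimal t* satisfies g'(t*) = g(t*)/(T + t*).
g'(t) = 79.3·30/(t + 30)². Setting 79.3·30/(t+30)² = 79.3t/[(t+30)(57.5+t)] gives 30(57.5+t) = t(t+30), so t² = 30×57.5 = 1725.
t* = √1725 = 41.53 min.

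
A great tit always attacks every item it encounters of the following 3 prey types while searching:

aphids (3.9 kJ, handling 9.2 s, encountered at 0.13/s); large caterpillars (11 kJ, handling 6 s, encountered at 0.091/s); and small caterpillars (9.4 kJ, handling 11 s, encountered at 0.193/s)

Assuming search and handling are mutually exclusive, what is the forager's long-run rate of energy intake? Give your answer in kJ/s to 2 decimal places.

0.68 kJ/s

Energy encountered per unit search time: 0.13×3.9 + 0.091×11 + 0.193×9.4 = 3.322 kJ/s.
Handling time per unit search time: 0.13×9.2 + 0.091×6 + 0.193×11 = 3.865.
Rate = 3.322/(1 + 3.865) = 0.6829 kJ/s.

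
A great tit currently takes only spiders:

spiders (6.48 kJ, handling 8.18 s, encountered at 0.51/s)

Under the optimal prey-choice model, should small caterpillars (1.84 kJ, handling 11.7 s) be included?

Current rate: (0.51×6.48)/(1 + 0.51×8.18) = 0.639 kJ/s.
small caterpillars: E/h = 1.84/11.7 = 0.1573 kJ/s.
Since 0.1573 < R, time spent handling small caterpillars is better spent searching.

No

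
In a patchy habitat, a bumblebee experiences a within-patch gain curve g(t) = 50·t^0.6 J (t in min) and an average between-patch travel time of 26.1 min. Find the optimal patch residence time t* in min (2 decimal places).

39.15 min

Maximise g(t)/(T+t): set derivative to zero → g'(t)(T+t) = g(t).
g'(t) = 0.6·50·t^-0.4. Setting 0.6·50·t^-0.4 = 50·t^0.6/(26.1+t) gives 0.6(26.1+t) = t, so 0.40·t = 0.6×26.1.
t* = 0.6×26.1/0.40 = 39.15 min.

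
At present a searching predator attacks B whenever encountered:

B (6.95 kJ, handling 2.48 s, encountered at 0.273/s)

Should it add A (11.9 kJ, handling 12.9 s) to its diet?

Current rate: (0.273×6.95)/(1 + 0.273×2.48) = 1.131 kJ/s.
A: E/h = 11.9/12.9 = 0.9225 kJ/s.
Since 0.9225 < R, time spent handling A is better spent searching.

No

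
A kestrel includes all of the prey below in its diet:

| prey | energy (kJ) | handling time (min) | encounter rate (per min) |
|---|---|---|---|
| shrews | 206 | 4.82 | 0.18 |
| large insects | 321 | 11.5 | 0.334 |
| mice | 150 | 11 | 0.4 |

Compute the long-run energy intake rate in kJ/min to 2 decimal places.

20.21 kJ/min

Energy encountered per unit search time: 0.18×206 + 0.334×321 + 0.4×150 = 204.3 kJ/min.
Handling time per unit search time: 0.18×4.82 + 0.334×11.5 + 0.4×11 = 9.109.
Rate = 204.3/(1 + 9.109) = 20.21 kJ/min.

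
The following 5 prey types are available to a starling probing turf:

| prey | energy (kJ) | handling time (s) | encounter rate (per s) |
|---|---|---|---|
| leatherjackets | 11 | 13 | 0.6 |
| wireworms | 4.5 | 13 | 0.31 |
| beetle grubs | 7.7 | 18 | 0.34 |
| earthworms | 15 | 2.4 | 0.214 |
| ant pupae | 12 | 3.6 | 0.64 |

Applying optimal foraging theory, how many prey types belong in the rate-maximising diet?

2

E/h in descending order: earthworms 6.25, ant pupae 3.33, leatherjackets 0.846, beetle grubs 0.428, wireworms 0.346 kJ/s. The optimal diet is the largest prefix of this list for which every included type satisfies E_i/h_i > R on the types above it.
Rate on top 1: 2.121. ant pupae: 3.33 > 2.121 → include.
Rate on top 2: 2.853. leatherjackets: 0.846 < 2.853 → exclude; stop.
Optimal diet: earthworms, ant pupae — 2 of 5 types.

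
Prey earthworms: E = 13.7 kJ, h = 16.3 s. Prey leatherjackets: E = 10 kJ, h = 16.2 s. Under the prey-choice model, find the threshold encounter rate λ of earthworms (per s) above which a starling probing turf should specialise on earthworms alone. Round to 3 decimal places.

At the threshold, the rate on earthworms alone equals the profitability of leatherjackets: λ·13.7/(1 + λ·16.3) = 10/16.2 = 0.6173.
Rearranging, λ(13.7 − 0.6173×16.3) = 0.6173, so λ = 0.6173/3.638 = 0.1697 per s.

0.170 per s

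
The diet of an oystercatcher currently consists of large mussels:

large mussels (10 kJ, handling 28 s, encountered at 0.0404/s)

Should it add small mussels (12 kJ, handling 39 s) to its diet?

Current rate: (0.0404×10)/(1 + 0.0404×28) = 0.1896 kJ/s.
Profitability of small mussels: 12/39 = 0.3077 kJ/s.
Since 0.3077 > R, including small mussels increases the long-run rate.

Yes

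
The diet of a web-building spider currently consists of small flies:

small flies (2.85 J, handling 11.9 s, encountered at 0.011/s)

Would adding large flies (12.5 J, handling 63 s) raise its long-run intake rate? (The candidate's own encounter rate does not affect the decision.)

Intake rate on the current diet: R = (0.011×2.85) / (1 + 0.011×11.9) = 0.03135/1.131 = 0.02772 J/s.
large flies: E/h = 12.5/63 = 0.1984 J/s.
Since 0.1984 > R, including large flies increases the long-run rate.

Yes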